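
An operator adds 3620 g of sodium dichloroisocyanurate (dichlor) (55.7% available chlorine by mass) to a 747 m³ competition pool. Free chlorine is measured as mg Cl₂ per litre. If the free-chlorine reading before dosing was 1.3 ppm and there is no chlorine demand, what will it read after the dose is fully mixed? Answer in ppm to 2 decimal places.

4.00 ppm

Volume: 747 m³ = 747,000 L.
Available chlorine delivered: 3620 g × 0.557 = 2016 g as Cl₂.
Concentration rise: 2016 g / 747,000 L = 2.699 mg/L = 2.70 ppm.
Final FC: 1.3 + 2.70 = 4.00 ppm.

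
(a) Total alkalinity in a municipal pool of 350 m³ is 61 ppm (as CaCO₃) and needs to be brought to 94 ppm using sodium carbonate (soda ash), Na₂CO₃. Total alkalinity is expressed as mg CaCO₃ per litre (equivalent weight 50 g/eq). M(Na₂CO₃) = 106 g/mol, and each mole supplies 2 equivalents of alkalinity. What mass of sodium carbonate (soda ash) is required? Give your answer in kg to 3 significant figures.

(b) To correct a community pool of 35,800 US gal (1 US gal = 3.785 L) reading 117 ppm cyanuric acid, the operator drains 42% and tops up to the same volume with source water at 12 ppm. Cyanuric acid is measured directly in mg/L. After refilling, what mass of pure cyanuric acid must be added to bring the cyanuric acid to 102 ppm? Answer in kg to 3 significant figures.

(a) 12.2 kg; (b) 3.94 kg

(a) Volume: 350 m³ = 350,000 L.
(a) Alkalinity to add: (94 − 61) = 33 mg/L as CaCO₃ × 350,000 L = 11,550 g as CaCO₃.
(a) Equivalents: 11,550 g ÷ 50 g/eq = 231 eq.
(a) Each mole of Na₂CO₃ supplies 2 eq, so 231 / 2 = 115.5 mol.
(a) Mass: 115.5 mol × 106 g/mol = 12,240 g.

(b) Volume: 35,800 US gal × 3.785 L/gal = 135,503 L.
(b) After draining 42% and refilling: 117 × 0.58 + 12 × 0.42 = 72.9 ppm.
(b) Deficit to target: 102 − 72.9 = 29.1 mg/L.
(b) Mass: 29.1 mg/L × 135,503 L = 3943 g cyanuric acid.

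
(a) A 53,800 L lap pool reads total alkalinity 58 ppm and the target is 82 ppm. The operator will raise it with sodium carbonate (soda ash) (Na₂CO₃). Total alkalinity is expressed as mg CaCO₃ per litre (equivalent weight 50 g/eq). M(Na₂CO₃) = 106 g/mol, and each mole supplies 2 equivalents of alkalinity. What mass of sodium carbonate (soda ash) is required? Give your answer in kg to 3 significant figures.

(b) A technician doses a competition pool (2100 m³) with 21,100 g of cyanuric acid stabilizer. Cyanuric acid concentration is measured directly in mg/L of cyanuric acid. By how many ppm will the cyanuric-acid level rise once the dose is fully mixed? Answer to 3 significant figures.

(a) 1.37 kg; (b) 10.0 ppm

(a) Alkalinity to add: (82 − 58) = 24 mg/L as CaCO₃ × 53,800 L = 1291 g as CaCO₃.
(a) Equivalents: 1291 g ÷ 50 g/eq = 25.82 eq.
(a) Each mole of Na₂CO₃ supplies 2 eq, so 25.82 / 2 = 12.91 mol.
(a) Mass: 12.91 mol × 106 g/mol = 1369 g.

(b) Volume: 2100 m³ = 2,100,000 L.
(b) Rise: 21,100 g / 2,100,000 L × 1000 = 10.05 mg/L.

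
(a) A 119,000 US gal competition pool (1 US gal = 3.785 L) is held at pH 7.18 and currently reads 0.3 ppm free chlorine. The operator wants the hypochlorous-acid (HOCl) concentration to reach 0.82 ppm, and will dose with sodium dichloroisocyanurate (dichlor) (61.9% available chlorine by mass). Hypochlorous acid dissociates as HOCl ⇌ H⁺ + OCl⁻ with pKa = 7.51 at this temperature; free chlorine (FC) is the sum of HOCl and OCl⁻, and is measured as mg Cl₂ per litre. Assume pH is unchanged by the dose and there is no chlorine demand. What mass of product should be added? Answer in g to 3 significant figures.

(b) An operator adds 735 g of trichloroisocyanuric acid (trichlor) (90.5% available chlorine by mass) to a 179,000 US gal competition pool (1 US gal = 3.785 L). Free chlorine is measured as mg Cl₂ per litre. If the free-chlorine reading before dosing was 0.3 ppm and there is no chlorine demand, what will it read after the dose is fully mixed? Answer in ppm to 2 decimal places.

(a) 657 g; (b) 1.28 ppm

(a) Volume: 119,000 US gal × 3.785 L/gal = 450,415 L.
(a) [OCl⁻]/[HOCl] = 10^(pH − pKa) = 10^(7.18 − 7.51) = 0.4677; fraction as HOCl = 1/(1 + 0.4677) = 0.6813.
(a) Free chlorine required for 0.82 ppm HOCl: 0.82 / 0.6813 = 1.204 ppm.
(a) FC to add: 1.204 − 0.3 = 0.9035 mg/L as Cl₂.
(a) Cl₂ equivalent: 0.9035 mg/L × 450,415 L = 407 g.
(a) Product at 61.9% available Cl: 407 / 0.619 = 657.5 g.

(b) Volume: 179,000 US gal × 3.785 L/gal = 677,515 L.
(b) Available chlorine delivered: 735 g × 0.905 = 665.2 g as Cl₂.
(b) Concentration rise: 665.2 g / 677,515 L = 0.9818 mg/L = 0.98 ppm.
(b) Final FC: 0.3 + 0.98 = 1.28 ppm.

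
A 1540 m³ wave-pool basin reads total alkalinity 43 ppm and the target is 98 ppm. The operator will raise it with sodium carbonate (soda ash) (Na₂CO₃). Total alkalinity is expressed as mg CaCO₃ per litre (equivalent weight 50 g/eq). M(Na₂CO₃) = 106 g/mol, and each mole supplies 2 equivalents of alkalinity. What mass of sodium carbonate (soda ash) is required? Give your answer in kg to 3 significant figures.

Volume: 1540 m³ = 1,540,000 L.
Alkalinity to add: (98 − 43) = 55 mg/L as CaCO₃ × 1,540,000 L = 84,700 g as CaCO₃.
Equivalents: 84,700 g ÷ 50 g/eq = 1694 eq.
Each mole of Na₂CO₃ supplies 2 eq, so 1694 / 2 = 847 mol.
Mass: 847 mol × 106 g/mol = 89,780 g.

89.8 kg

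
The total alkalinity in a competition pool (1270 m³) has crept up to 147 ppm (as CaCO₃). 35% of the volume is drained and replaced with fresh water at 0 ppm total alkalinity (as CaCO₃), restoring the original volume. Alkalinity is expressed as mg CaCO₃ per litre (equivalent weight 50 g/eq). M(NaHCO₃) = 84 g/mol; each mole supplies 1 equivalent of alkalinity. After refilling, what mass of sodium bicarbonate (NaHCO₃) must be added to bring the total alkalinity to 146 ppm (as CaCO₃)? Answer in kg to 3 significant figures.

108 kg

Volume: 1270 m³ = 1,270,000 L.
After draining 35% and refilling: 147 × 0.65 + 0 × 0.35 = 95.55 ppm.
Deficit to target: 146 − 95.55 = 50.45 mg/L.
As CaCO₃: 50.45 mg/L × 1,270,000 L = 64,070 g; ÷ 50 g/eq ÷ 1 = 1281 mol NaHCO₃.
Mass: 1281 × 84 = 107,600 g.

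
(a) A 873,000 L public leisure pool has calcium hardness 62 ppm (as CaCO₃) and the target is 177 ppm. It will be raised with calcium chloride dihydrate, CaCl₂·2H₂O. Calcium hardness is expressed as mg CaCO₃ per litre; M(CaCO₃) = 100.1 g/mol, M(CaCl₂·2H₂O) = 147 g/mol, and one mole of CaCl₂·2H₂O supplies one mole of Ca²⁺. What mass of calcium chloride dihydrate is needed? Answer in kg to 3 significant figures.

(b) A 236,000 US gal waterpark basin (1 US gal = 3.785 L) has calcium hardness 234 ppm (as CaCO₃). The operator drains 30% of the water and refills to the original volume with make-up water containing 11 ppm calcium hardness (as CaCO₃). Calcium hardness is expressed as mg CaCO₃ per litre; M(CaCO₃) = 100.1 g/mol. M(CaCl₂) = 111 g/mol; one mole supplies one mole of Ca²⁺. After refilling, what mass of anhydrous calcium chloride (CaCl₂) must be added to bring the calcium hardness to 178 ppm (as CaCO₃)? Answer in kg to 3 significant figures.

(a) Hardness to add: (177 − 62) = 115 mg/L as CaCO₃ × 873,000 L = 100,400 g as CaCO₃.
(a) Moles of Ca²⁺ (1 mol Ca²⁺ ≡ 1 mol CaCO₃): 100,400 / 100.1 g/mol = 1003 mol.
(a) Mass of CaCl₂·2H₂O: 1003 × 147 = 147,400 g.

(b) Volume: 236,000 US gal × 3.785 L/gal = 893,260 L.
(b) After draining 30% and refilling: 234 × 0.70 + 11 × 0.30 = 167.1 ppm.
(b) Deficit to target: 178 − 167.1 = 10.9 mg/L.
(b) As CaCO₃: 10.9 mg/L × 893,260 L = 9737 g; ÷ 100.1 = 97.27 mol Ca²⁺.
(b) Mass: 97.27 × 111 = 10,800 g.

(a) 147 kg; (b) 10.8 kg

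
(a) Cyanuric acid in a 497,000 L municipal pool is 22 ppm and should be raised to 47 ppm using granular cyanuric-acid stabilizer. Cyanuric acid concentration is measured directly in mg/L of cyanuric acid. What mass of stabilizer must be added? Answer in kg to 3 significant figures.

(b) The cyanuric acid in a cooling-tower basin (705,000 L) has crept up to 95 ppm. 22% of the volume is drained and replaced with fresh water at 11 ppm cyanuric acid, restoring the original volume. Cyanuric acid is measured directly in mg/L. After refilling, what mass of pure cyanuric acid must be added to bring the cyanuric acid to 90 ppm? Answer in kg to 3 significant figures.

(a) 12.4 kg; (b) 9.50 kg

(a) CYA to add: (47 − 22) = 25 mg/L × 497,000 L = 12,420 g cyanuric acid.

(b) After draining 22% and refilling: 95 × 0.78 + 11 × 0.22 = 76.52 ppm.
(b) Deficit to target: 90 − 76.52 = 13.48 mg/L.
(b) Mass: 13.48 mg/L × 705,000 L = 9503 g cyanuric acid.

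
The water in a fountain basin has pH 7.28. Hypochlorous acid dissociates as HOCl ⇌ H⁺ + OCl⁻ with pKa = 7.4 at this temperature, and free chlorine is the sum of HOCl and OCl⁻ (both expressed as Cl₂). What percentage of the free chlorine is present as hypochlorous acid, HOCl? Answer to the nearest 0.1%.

56.9%

[OCl⁻]/[HOCl] = 10^(pH − pKa) = 10^(7.28 − 7.4) = 10^-0.12 = 0.7586.
Fraction as HOCl = 1 / (1 + 0.7586) = 0.5686.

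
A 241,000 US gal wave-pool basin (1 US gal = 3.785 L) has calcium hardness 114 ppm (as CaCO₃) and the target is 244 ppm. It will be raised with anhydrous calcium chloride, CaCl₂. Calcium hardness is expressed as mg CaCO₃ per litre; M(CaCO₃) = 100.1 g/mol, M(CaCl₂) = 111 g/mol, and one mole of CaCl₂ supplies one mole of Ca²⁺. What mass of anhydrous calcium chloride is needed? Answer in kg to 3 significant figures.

Volume: 241,000 US gal × 3.785 L/gal = 912,185 L.
Hardness to add: (244 − 114) = 130 mg/L as CaCO₃ × 912,185 L = 118,600 g as CaCO₃.
Moles of Ca²⁺ (1 mol Ca²⁺ ≡ 1 mol CaCO₃): 118,600 / 100.1 g/mol = 1185 mol.
Mass of CaCl₂: 1185 × 111 = 131,500 g.

131 kg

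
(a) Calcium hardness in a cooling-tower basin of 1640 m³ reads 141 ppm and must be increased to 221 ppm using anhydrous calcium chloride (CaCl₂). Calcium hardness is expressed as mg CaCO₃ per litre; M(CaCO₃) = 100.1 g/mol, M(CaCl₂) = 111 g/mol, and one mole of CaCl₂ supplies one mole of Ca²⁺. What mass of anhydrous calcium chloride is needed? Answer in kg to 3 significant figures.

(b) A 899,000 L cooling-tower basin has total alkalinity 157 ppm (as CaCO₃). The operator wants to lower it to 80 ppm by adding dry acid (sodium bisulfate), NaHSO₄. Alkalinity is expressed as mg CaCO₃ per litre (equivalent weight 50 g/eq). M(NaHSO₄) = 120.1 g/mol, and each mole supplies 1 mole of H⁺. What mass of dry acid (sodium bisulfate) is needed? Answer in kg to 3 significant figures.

(a) 145 kg; (b) 166 kg

(a) Volume: 1640 m³ = 1,640,000 L.
(a) Hardness to add: (221 − 141) = 80 mg/L as CaCO₃ × 1,640,000 L = 131,200 g as CaCO₃.
(a) Moles of Ca²⁺ (1 mol Ca²⁺ ≡ 1 mol CaCO₃): 131,200 / 100.1 g/mol = 1311 mol.
(a) Mass of CaCl₂: 1311 × 111 = 145,500 g.

(b) Alkalinity to neutralize: (157 − 80) = 77 mg/L as CaCO₃ × 899,000 L = 69,220 g as CaCO₃.
(b) Equivalents of H⁺ required: 69,220 ÷ 50 g/eq = 1384 eq = 1384 mol NaHSO₄.
(b) Mass of NaHSO₄: 1384 × 120.1 = 166,300 g.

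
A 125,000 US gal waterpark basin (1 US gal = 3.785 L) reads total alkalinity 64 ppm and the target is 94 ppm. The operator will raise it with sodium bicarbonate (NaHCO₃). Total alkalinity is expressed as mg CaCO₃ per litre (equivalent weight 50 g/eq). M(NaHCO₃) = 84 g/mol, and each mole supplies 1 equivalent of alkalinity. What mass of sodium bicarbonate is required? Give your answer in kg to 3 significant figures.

23.8 kg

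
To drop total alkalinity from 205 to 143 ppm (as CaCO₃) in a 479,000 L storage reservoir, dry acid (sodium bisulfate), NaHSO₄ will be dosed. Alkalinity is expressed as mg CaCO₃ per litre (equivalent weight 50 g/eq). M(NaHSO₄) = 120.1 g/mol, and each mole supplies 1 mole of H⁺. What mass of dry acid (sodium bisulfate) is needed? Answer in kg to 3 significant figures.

Alkalinity to neutralize: (205 − 143) = 62 mg/L as CaCO₃ × 479,000 L = 29,700 g as CaCO₃.
Equivalents of H⁺ required: 29,700 ÷ 50 g/eq = 594 eq = 594 mol NaHSO₄.
Mass of NaHSO₄: 594 × 120.1 = 71,330 g.

71.3 kg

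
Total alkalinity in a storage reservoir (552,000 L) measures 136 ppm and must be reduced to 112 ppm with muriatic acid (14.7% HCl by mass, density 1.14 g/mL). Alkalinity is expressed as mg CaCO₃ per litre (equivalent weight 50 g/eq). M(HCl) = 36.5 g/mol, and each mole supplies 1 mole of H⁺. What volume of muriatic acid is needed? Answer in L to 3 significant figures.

Alkalinity to neutralize: (136 − 112) = 24 mg/L as CaCO₃ × 552,000 L = 13,250 g as CaCO₃.
Equivalents of H⁺ required: 13,250 ÷ 50 g/eq = 265 eq = 265 mol HCl.
Mass of HCl: 265 × 36.5 = 9671 g.
Mass of 14.7% solution: 9671 / 0.147 = 65,790 g.
Volume: 65,790 g ÷ 1.14 g/mL = 57,710 mL.

57.7 L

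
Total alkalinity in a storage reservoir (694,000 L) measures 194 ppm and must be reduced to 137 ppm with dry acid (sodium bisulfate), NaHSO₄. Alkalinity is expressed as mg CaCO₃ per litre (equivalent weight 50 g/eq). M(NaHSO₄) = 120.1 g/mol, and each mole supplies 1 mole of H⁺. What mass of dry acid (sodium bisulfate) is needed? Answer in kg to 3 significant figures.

95.0 kg

Alkalinity to neutralize: (194 − 137) = 57 mg/L as CaCO₃ × 694,000 L = 39,560 g as CaCO₃.
Equivalents of H⁺ required: 39,560 ÷ 50 g/eq = 791.2 eq = 791.2 mol NaHSO₄.
Mass of NaHSO₄: 791.2 × 120.1 = 95,020 g.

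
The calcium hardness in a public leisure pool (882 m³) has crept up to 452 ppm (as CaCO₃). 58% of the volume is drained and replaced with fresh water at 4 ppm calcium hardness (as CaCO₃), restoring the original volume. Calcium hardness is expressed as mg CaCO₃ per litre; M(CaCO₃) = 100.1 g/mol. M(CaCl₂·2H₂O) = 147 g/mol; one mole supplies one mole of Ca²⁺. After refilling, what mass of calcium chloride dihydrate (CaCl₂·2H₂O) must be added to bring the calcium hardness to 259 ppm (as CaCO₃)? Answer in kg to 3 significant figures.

Volume: 882 m³ = 882,000 L.
After draining 58% and refilling: 452 × 0.42 + 4 × 0.58 = 192.16 ppm.
Deficit to target: 259 − 192.16 = 66.84 mg/L.
As CaCO₃: 66.84 mg/L × 882,000 L = 58,950 g; ÷ 100.1 = 588.9 mol Ca²⁺.
Mass: 588.9 × 147 = 86,570 g.

86.6 kg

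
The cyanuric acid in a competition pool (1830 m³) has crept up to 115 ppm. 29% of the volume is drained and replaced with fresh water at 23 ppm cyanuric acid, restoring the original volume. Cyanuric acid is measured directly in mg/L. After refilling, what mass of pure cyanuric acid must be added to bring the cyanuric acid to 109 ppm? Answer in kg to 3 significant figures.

37.8 kg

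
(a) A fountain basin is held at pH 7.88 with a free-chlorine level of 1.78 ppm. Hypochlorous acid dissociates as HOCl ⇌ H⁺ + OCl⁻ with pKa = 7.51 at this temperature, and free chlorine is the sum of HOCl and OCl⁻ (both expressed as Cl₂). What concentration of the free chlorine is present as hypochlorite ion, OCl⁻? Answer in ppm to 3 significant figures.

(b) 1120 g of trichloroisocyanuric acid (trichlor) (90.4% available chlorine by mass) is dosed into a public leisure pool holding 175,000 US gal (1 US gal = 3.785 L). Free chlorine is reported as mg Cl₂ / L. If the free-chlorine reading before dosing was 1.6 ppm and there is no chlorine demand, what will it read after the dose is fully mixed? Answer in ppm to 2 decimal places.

(a) [OCl⁻]/[HOCl] = 10^(pH − pKa) = 10^(7.88 − 7.51) = 10^0.37 = 2.344.
(a) Fraction as HOCl = 1 / (1 + 2.344) = 0.299.
(a) OCl⁻ = (1 − 0.299) × 1.78 ppm = 1.248 ppm.

(b) Volume: 175,000 US gal × 3.785 L/gal = 662,375 L.
(b) Available chlorine delivered: 1120 g × 0.904 = 1012 g as Cl₂.
(b) Concentration rise: 1012 g / 662,375 L = 1.529 mg/L = 1.53 ppm.
(b) Final FC: 1.6 + 1.53 = 3.13 ppm.

(a) 1.25 ppm; (b) 3.13 ppm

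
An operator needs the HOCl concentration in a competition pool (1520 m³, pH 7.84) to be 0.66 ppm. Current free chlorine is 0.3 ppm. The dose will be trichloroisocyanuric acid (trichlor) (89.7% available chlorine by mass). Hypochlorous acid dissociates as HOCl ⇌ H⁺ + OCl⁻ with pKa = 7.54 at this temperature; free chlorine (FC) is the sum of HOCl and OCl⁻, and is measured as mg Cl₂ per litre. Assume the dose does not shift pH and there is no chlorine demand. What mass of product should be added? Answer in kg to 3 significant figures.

2.84 kg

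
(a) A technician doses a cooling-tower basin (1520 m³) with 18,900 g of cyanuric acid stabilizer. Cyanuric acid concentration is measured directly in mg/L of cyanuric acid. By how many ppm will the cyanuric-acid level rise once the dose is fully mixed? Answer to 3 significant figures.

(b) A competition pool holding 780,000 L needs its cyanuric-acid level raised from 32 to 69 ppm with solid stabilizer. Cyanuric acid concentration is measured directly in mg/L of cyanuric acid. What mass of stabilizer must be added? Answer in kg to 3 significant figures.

(a) Volume: 1520 m³ = 1,520,000 L.
(a) Rise: 18,900 g / 1,520,000 L × 1000 = 12.43 mg/L.

(b) CYA to add: (69 − 32) = 37 mg/L × 780,000 L = 28,860 g cyanuric acid.

(a) 12.4 ppm; (b) 28.9 kg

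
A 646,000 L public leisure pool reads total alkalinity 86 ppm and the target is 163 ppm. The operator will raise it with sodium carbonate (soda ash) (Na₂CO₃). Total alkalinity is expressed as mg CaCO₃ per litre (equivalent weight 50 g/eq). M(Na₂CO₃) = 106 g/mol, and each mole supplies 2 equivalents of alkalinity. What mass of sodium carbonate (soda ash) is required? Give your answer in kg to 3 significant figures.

52.7 kg

Alkalinity to add: (163 − 86) = 77 mg/L as CaCO₃ × 646,000 L = 49,740 g as CaCO₃.
Equivalents: 49,740 g ÷ 50 g/eq = 994.8 eq.
Each mole of Na₂CO₃ supplies 2 eq, so 994.8 / 2 = 497.4 mol.
Mass: 497.4 mol × 106 g/mol = 52,730 g.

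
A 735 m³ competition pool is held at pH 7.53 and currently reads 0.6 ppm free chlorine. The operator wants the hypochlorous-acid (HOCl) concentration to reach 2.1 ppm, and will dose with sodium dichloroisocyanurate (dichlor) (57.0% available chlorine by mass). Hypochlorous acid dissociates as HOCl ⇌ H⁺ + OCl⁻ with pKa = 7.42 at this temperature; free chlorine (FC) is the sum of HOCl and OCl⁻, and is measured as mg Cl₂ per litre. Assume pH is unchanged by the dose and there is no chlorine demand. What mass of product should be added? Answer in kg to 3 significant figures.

Volume: 735 m³ = 735,000 L.
[OCl⁻]/[HOCl] = 10^(pH − pKa) = 10^(7.53 − 7.42) = 1.288; fraction as HOCl = 1/(1 + 1.288) = 0.437.
Free chlorine required for 2.1 ppm HOCl: 2.1 / 0.437 = 4.805 ppm.
FC to add: 4.805 − 0.6 = 4.205 mg/L as Cl₂.
Cl₂ equivalent: 4.205 mg/L × 735,000 L = 3091 g.
Product at 57.0% available Cl: 3091 / 0.57 = 5423 g.

5.42 kg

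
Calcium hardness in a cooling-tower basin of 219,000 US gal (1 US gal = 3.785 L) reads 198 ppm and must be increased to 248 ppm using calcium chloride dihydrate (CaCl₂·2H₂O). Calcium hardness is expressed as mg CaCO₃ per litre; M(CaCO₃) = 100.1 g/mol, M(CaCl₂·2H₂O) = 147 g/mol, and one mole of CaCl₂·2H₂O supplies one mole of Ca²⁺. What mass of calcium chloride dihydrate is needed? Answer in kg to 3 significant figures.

Volume: 219,000 US gal × 3.785 L/gal = 828,915 L.
Hardness to add: (248 − 198) = 50 mg/L as CaCO₃ × 828,915 L = 41,450 g as CaCO₃.
Moles of Ca²⁺ (1 mol Ca²⁺ ≡ 1 mol CaCO₃): 41,450 / 100.1 g/mol = 414 mol.
Mass of CaCl₂·2H₂O: 414 × 147 = 60,860 g.

60.9 kg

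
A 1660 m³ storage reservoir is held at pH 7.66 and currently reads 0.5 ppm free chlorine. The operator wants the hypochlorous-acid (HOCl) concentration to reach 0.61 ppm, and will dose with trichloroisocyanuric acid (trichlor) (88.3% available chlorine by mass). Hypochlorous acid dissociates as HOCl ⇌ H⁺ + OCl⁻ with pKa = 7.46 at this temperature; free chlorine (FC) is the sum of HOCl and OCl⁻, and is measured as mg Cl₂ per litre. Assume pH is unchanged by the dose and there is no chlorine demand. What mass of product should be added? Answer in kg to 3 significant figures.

Volume: 1660 m³ = 1,660,000 L.
[OCl⁻]/[HOCl] = 10^(pH − pKa) = 10^(7.66 − 7.46) = 1.585; fraction as HOCl = 1/(1 + 1.585) = 0.3869.
Free chlorine required for 0.61 ppm HOCl: 0.61 / 0.3869 = 1.577 ppm.
FC to add: 1.577 − 0.5 = 1.077 mg/L as Cl₂.
Cl₂ equivalent: 1.077 mg/L × 1,660,000 L = 1787 g.
Product at 88.3% available Cl: 1787 / 0.883 = 2024 g.

2.02 kg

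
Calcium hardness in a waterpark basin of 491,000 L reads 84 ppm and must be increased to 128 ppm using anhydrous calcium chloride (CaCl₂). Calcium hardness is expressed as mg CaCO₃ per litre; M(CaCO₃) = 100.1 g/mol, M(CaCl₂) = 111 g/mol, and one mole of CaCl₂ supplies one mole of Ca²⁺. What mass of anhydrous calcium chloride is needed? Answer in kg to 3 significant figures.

Hardness to add: (128 − 84) = 44 mg/L as CaCO₃ × 491,000 L = 21,600 g as CaCO₃.
Moles of Ca²⁺ (1 mol Ca²⁺ ≡ 1 mol CaCO₃): 21,600 / 100.1 g/mol = 215.8 mol.
Mass of CaCl₂: 215.8 × 111 = 23,960 g.

24.0 kg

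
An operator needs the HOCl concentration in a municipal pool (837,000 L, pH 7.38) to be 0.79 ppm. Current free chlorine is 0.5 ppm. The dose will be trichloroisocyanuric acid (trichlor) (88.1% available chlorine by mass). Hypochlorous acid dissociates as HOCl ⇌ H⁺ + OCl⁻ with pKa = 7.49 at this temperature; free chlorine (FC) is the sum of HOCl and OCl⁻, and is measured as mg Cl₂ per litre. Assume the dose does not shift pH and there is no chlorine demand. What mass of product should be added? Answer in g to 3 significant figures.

[OCl⁻]/[HOCl] = 10^(pH − pKa) = 10^(7.38 − 7.49) = 0.7762; fraction as HOCl = 1/(1 + 0.7762) = 0.563.
Free chlorine required for 0.79 ppm HOCl: 0.79 / 0.563 = 1.403 ppm.
FC to add: 1.403 − 0.5 = 0.9032 mg/L as Cl₂.
Cl₂ equivalent: 0.9032 mg/L × 837,000 L = 756 g.
Product at 88.1% available Cl: 756 / 0.881 = 858.1 g.

858 g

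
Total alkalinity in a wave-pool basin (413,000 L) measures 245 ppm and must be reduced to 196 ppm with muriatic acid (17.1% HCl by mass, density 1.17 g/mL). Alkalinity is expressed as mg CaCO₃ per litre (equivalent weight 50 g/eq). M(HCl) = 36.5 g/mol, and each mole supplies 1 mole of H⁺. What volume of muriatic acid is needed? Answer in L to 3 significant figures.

Alkalinity to neutralize: (245 − 196) = 49 mg/L as CaCO₃ × 413,000 L = 20,240 g as CaCO₃.
Equivalents of H⁺ required: 20,240 ÷ 50 g/eq = 404.7 eq = 404.7 mol HCl.
Mass of HCl: 404.7 × 36.5 = 14,770 g.
Mass of 17.1% solution: 14,770 / 0.171 = 86,390 g.
Volume: 86,390 g ÷ 1.17 g/mL = 73,840 mL.

73.8 L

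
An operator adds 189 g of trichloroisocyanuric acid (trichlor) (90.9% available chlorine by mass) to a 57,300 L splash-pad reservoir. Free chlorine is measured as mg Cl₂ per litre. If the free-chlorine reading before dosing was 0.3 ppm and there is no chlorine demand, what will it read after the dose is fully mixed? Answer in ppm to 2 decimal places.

3.30 ppm

Available chlorine delivered: 189 g × 0.909 = 171.8 g as Cl₂.
Concentration rise: 171.8 g / 57,300 L = 2.998 mg/L = 3.00 ppm.
Final FC: 0.3 + 3.00 = 3.30 ppm.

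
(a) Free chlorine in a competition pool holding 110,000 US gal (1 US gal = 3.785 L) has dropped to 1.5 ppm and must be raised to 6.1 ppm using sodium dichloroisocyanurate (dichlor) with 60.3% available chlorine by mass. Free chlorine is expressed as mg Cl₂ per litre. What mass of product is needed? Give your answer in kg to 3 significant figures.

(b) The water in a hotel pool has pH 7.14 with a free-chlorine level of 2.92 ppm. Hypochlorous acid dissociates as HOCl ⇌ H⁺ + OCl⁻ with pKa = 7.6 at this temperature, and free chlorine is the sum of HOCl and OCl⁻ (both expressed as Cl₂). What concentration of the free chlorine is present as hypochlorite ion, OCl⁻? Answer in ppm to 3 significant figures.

(a) 3.18 kg; (b) 0.752 ppm

(a) Volume: 110,000 US gal × 3.785 L/gal = 416,350 L.
(a) Chlorine deficit: 6.1 − 1.5 = 4.6 ppm = 4.6 mg/L as Cl₂.
(a) Cl₂ equivalent needed: 4.6 mg/L × 416,350 L = 1,915,000 mg = 1915 g.
(a) Product at 60.3% available chlorine: 1915 / 0.603 = 3176 g.

(b) [OCl⁻]/[HOCl] = 10^(pH − pKa) = 10^(7.14 − 7.6) = 10^-0.46 = 0.3467.
(b) Fraction as HOCl = 1 / (1 + 0.3467) = 0.7425.
(b) OCl⁻ = (1 − 0.7425) × 2.92 ppm = 0.7518 ppm.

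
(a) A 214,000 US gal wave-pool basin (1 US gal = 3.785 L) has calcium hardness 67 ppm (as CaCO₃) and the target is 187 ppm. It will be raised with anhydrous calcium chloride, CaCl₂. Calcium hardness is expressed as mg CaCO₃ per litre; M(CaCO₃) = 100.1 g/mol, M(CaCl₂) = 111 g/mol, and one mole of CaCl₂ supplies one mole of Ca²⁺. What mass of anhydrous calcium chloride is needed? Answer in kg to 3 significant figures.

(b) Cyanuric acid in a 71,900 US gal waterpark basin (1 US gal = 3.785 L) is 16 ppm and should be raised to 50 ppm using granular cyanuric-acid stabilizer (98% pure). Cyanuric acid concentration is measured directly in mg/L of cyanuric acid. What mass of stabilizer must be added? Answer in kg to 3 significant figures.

(a) 108 kg; (b) 9.44 kg

(a) Volume: 214,000 US gal × 3.785 L/gal = 809,990 L.
(a) Hardness to add: (187 − 67) = 120 mg/L as CaCO₃ × 809,990 L = 97,200 g as CaCO₃.
(a) Moles of Ca²⁺ (1 mol Ca²⁺ ≡ 1 mol CaCO₃): 97,200 / 100.1 g/mol = 971 mol.
(a) Mass of CaCl₂: 971 × 111 = 107,800 g.

(b) Volume: 71,900 US gal × 3.785 L/gal = 272,142 L.
(b) CYA to add: (50 − 16) = 34 mg/L × 272,142 L = 9253 g cyanuric acid.
(b) At 98% purity: 9253 / 0.98 = 9442 g product.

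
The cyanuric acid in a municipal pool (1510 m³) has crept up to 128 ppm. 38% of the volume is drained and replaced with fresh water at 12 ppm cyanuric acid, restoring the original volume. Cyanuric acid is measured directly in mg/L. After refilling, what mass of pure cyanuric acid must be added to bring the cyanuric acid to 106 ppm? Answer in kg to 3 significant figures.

Volume: 1510 m³ = 1,510,000 L.
After draining 38% and refilling: 128 × 0.62 + 12 × 0.38 = 83.92 ppm.
Deficit to target: 106 − 83.92 = 22.08 mg/L.
Mass: 22.08 mg/L × 1,510,000 L = 33,340 g cyanuric acid.

33.3 kg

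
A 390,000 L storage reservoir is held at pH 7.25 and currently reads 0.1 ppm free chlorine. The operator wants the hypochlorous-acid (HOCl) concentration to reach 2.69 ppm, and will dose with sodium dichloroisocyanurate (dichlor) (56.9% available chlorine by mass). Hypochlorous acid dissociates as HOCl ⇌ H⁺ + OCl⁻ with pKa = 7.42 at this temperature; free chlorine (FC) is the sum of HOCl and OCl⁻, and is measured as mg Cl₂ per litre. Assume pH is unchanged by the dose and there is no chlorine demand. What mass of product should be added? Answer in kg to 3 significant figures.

[OCl⁻]/[HOCl] = 10^(pH − pKa) = 10^(7.25 − 7.42) = 0.6761; fraction as HOCl = 1/(1 + 0.6761) = 0.5966.
Free chlorine required for 2.69 ppm HOCl: 2.69 / 0.5966 = 4.509 ppm.
FC to add: 4.509 − 0.1 = 4.409 mg/L as Cl₂.
Cl₂ equivalent: 4.409 mg/L × 390,000 L = 1719 g.
Product at 56.9% available Cl: 1719 / 0.569 = 3022 g.

3.02 kg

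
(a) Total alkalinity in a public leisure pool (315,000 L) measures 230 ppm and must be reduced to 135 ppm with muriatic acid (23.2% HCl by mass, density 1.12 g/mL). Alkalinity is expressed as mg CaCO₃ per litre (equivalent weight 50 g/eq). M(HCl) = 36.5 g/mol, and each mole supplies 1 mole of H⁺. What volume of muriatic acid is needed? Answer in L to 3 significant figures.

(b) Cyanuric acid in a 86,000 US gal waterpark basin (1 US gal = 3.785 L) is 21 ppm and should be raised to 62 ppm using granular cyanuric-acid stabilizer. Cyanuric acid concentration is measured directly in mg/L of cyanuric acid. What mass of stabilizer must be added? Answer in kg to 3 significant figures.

(a) Alkalinity to neutralize: (230 − 135) = 95 mg/L as CaCO₃ × 315,000 L = 29,920 g as CaCO₃.
(a) Equivalents of H⁺ required: 29,920 ÷ 50 g/eq = 598.5 eq = 598.5 mol HCl.
(a) Mass of HCl: 598.5 × 36.5 = 21,850 g.
(a) Mass of 23.2% solution: 21,850 / 0.232 = 94,160 g.
(a) Volume: 94,160 g ÷ 1.12 g/mL = 84,070 mL.

(b) Volume: 86,000 US gal × 3.785 L/gal = 325,510 L.
(b) CYA to add: (62 − 21) = 41 mg/L × 325,510 L = 13,350 g cyanuric acid.

(a) 84.1 L; (b) 13.3 kg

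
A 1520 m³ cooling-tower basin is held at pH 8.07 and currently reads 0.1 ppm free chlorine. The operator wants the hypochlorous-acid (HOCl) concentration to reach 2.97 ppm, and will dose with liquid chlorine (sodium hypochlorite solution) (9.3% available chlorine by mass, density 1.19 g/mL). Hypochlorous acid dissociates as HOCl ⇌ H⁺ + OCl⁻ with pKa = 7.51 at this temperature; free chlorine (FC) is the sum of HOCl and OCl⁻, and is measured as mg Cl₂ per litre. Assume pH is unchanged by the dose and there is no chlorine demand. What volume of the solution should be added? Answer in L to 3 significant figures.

188 L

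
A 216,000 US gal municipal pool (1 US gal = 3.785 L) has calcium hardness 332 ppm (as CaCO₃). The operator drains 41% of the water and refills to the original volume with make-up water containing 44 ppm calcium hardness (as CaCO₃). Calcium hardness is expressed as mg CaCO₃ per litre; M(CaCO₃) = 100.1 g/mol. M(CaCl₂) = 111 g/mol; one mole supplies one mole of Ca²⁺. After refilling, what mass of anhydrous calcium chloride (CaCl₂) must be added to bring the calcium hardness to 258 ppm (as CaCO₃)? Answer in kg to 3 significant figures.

40.0 kg

Volume: 216,000 US gal × 3.785 L/gal = 817,560 L.
After draining 41% and refilling: 332 × 0.59 + 44 × 0.41 = 213.92 ppm.
Deficit to target: 258 − 213.92 = 44.08 mg/L.
As CaCO₃: 44.08 mg/L × 817,560 L = 36,040 g; ÷ 100.1 = 360 mol Ca²⁺.
Mass: 360 × 111 = 39,960 g.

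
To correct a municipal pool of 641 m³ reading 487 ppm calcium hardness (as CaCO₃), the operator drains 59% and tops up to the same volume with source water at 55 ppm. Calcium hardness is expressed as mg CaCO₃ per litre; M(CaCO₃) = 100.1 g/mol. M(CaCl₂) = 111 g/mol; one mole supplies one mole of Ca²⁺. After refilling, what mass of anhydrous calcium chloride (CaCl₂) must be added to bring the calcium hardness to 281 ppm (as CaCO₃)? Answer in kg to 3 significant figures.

Volume: 641 m³ = 641,000 L.
After draining 59% and refilling: 487 × 0.41 + 55 × 0.59 = 232.12 ppm.
Deficit to target: 281 − 232.12 = 48.88 mg/L.
As CaCO₃: 48.88 mg/L × 641,000 L = 31,330 g; ÷ 100.1 = 313 mol Ca²⁺.
Mass: 313 × 111 = 34,740 g.

34.7 kg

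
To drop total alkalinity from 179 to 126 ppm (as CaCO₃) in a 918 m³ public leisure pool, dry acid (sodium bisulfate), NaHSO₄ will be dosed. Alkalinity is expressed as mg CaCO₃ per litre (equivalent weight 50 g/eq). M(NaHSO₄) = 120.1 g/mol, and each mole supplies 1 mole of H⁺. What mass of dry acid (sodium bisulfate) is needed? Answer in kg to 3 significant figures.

117 kg

Volume: 918 m³ = 918,000 L.
Alkalinity to neutralize: (179 − 126) = 53 mg/L as CaCO₃ × 918,000 L = 48,650 g as CaCO₃.
Equivalents of H⁺ required: 48,650 ÷ 50 g/eq = 973.1 eq = 973.1 mol NaHSO₄.
Mass of NaHSO₄: 973.1 × 120.1 = 116,900 g.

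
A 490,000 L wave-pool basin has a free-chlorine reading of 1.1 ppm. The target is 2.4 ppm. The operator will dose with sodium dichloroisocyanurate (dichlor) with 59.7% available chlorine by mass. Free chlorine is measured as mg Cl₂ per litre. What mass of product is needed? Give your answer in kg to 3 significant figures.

1.07 kg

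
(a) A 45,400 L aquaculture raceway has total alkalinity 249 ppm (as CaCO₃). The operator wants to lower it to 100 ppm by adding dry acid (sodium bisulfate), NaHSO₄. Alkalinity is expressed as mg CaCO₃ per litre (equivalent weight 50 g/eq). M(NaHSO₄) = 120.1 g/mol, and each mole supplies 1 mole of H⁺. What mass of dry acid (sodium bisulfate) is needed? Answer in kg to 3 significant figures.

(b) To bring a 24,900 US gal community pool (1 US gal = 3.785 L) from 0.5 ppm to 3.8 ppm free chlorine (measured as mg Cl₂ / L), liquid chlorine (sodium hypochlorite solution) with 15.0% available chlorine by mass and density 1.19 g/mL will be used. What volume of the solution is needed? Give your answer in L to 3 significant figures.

(a) 16.2 kg; (b) 1.74 L

(a) Alkalinity to neutralize: (249 − 100) = 149 mg/L as CaCO₃ × 45,400 L = 6765 g as CaCO₃.
(a) Equivalents of H⁺ required: 6765 ÷ 50 g/eq = 135.3 eq = 135.3 mol NaHSO₄.
(a) Mass of NaHSO₄: 135.3 × 120.1 = 16,250 g.

(b) Volume: 24,900 US gal × 3.785 L/gal = 94,246 L.
(b) Chlorine deficit: 3.8 − 0.5 = 3.3 ppm = 3.3 mg/L as Cl₂.
(b) Cl₂ equivalent needed: 3.3 mg/L × 94,246 L = 311,000 mg = 311 g.
(b) Product at 15.0% available chlorine: 311 / 0.15 = 2073 g.
(b) Volume at density 1.19 g/mL: 2073 g ÷ 1.19 g/mL = 1742 mL.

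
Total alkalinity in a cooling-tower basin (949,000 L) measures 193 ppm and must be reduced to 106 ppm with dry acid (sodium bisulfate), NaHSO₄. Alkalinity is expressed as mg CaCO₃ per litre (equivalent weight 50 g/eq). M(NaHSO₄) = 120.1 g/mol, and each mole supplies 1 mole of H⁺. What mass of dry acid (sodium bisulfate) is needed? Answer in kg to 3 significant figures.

198 kg

Alkalinity to neutralize: (193 − 106) = 87 mg/L as CaCO₃ × 949,000 L = 82,560 g as CaCO₃.
Equivalents of H⁺ required: 82,560 ÷ 50 g/eq = 1651 eq = 1651 mol NaHSO₄.
Mass of NaHSO₄: 1651 × 120.1 = 198,300 g.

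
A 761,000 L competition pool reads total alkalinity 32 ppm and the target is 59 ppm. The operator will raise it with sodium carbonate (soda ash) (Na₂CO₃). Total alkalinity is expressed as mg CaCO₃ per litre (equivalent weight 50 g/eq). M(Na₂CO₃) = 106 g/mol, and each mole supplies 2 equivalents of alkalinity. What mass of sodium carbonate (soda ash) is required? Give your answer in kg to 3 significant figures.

21.8 kg

Alkalinity to add: (59 − 32) = 27 mg/L as CaCO₃ × 761,000 L = 20,550 g as CaCO₃.
Equivalents: 20,550 g ÷ 50 g/eq = 410.9 eq.
Each mole of Na₂CO₃ supplies 2 eq, so 410.9 / 2 = 205.5 mol.
Mass: 205.5 mol × 106 g/mol = 21,780 g.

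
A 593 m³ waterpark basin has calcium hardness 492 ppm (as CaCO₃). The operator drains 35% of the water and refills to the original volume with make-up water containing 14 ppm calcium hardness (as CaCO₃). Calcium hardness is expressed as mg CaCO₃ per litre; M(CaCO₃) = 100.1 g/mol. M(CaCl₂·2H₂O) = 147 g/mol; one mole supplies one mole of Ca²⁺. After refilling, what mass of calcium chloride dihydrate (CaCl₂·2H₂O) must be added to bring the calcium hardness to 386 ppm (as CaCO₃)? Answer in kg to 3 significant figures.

Volume: 593 m³ = 593,000 L.
After draining 35% and refilling: 492 × 0.65 + 14 × 0.35 = 324.7 ppm.
Deficit to target: 386 − 324.7 = 61.3 mg/L.
As CaCO₃: 61.3 mg/L × 593,000 L = 36,350 g; ÷ 100.1 = 363.1 mol Ca²⁺.
Mass: 363.1 × 147 = 53,380 g.

53.4 kg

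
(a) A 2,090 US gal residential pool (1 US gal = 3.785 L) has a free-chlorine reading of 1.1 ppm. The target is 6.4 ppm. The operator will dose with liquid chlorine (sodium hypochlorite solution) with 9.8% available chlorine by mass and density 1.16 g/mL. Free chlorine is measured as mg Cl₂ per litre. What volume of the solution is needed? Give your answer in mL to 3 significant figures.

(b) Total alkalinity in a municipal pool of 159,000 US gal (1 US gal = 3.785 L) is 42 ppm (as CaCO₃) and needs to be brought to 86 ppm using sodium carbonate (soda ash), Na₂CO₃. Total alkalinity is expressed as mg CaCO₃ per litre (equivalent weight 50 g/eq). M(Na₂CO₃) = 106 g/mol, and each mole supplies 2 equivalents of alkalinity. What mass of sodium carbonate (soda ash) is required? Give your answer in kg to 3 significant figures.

(a) 369 mL; (b) 28.1 kg

(a) Volume: 2,090 US gal × 3.785 L/gal = 7,911 L.
(a) Chlorine deficit: 6.4 − 1.1 = 5.3 ppm = 5.3 mg/L as Cl₂.
(a) Cl₂ equivalent needed: 5.3 mg/L × 7,911 L = 41,930 mg = 41.93 g.
(a) Product at 9.8% available chlorine: 41.93 / 0.098 = 427.8 g.
(a) Volume at density 1.16 g/mL: 427.8 g ÷ 1.16 g/mL = 368.8 mL.

(b) Volume: 159,000 US gal × 3.785 L/gal = 601,815 L.
(b) Alkalinity to add: (86 − 42) = 44 mg/L as CaCO₃ × 601,815 L = 26,480 g as CaCO₃.
(b) Equivalents: 26,480 g ÷ 50 g/eq = 529.6 eq.
(b) Each mole of Na₂CO₃ supplies 2 eq, so 529.6 / 2 = 264.8 mol.
(b) Mass: 264.8 mol × 106 g/mol = 28,070 g.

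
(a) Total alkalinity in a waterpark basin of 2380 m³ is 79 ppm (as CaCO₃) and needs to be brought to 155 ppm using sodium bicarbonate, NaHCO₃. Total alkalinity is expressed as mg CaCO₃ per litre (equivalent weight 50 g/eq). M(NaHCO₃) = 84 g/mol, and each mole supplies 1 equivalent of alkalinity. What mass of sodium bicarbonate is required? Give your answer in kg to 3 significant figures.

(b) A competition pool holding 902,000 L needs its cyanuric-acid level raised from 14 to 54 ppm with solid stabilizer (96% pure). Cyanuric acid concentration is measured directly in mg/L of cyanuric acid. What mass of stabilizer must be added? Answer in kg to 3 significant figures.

(a) 304 kg; (b) 37.6 kg

(a) Volume: 2380 m³ = 2,380,000 L.
(a) Alkalinity to add: (155 − 79) = 76 mg/L as CaCO₃ × 2,380,000 L = 180,900 g as CaCO₃.
(a) Equivalents: 180,900 g ÷ 50 g/eq = 3618 eq.
(a) NaHCO₃ supplies 1 eq per mole → 3618 mol.
(a) Mass: 3618 mol × 84 g/mol = 303,900 g.

(b) CYA to add: (54 − 14) = 40 mg/L × 902,000 L = 36,080 g cyanuric acid.
(b) At 96% purity: 36,080 / 0.96 = 37,580 g product.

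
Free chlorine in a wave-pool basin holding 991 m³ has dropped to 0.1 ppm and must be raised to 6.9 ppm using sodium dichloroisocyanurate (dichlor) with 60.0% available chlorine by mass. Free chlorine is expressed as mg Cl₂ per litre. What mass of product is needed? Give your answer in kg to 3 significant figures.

11.2 kg

Volume: 991 m³ = 991,000 L.
Chlorine deficit: 6.9 − 0.1 = 6.8 ppm = 6.8 mg/L as Cl₂.
Cl₂ equivalent needed: 6.8 mg/L × 991,000 L = 6,739,000 mg = 6739 g.
Product at 60.0% available chlorine: 6739 / 0.6 = 11,230 g.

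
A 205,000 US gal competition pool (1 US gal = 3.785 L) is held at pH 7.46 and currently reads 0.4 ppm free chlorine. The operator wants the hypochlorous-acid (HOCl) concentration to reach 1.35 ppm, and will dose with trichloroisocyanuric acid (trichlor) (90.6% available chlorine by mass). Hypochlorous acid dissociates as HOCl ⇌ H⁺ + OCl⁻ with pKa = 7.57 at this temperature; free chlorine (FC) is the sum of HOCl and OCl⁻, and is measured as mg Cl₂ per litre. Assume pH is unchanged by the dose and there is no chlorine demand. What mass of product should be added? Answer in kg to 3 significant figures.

Volume: 205,000 US gal × 3.785 L/gal = 775,925 L.
[OCl⁻]/[HOCl] = 10^(pH − pKa) = 10^(7.46 − 7.57) = 0.7762; fraction as HOCl = 1/(1 + 0.7762) = 0.563.
Free chlorine required for 1.35 ppm HOCl: 1.35 / 0.563 = 2.398 ppm.
FC to add: 2.398 − 0.4 = 1.998 mg/L as Cl₂.
Cl₂ equivalent: 1.998 mg/L × 775,925 L = 1550 g.
Product at 90.6% available Cl: 1550 / 0.906 = 1711 g.

1.71 kg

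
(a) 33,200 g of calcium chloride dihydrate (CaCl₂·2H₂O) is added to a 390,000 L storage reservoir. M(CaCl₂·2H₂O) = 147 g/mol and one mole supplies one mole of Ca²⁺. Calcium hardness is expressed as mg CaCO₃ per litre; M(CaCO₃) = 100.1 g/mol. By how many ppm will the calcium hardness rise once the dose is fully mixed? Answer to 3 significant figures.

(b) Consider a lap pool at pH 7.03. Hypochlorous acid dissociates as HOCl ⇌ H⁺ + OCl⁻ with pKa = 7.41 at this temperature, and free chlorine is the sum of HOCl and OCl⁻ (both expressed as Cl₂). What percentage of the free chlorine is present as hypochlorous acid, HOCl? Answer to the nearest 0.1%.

(a) Moles of Ca²⁺: 33,200 g ÷ 147 g/mol = 225.9 mol.
(a) As CaCO₃: 225.9 mol × 100.1 g/mol = 22,610 g.
(a) Rise: 22,610 g / 390,000 L × 1000 = 57.97 mg/L.

(b) [OCl⁻]/[HOCl] = 10^(pH − pKa) = 10^(7.03 − 7.41) = 10^-0.38 = 0.4169.
(b) Fraction as HOCl = 1 / (1 + 0.4169) = 0.7058.

(a) 58.0 ppm; (b) 70.6%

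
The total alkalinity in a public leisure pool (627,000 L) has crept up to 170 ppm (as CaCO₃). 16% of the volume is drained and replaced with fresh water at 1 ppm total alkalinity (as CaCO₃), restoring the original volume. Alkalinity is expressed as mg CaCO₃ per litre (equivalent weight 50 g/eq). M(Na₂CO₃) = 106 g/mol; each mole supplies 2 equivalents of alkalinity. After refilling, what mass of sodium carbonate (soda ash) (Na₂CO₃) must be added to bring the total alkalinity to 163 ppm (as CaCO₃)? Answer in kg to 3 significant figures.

After draining 16% and refilling: 170 × 0.84 + 1 × 0.16 = 142.96 ppm.
Deficit to target: 163 − 142.96 = 20.04 mg/L.
As CaCO₃: 20.04 mg/L × 627,000 L = 12,570 g; ÷ 50 g/eq ÷ 2 = 125.7 mol Na₂CO₃.
Mass: 125.7 × 106 = 13,320 g.

13.3 kg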